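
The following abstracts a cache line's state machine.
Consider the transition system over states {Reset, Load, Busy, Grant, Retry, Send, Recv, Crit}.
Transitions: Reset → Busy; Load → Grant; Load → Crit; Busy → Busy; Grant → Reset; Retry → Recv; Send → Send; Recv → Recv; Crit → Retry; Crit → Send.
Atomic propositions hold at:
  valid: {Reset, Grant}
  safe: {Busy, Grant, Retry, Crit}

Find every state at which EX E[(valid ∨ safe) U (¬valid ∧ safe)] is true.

{Reset, Load, Busy, Grant, Crit}

Sat(valid ∨ safe) = {Reset, Busy, Grant, Retry, Crit}
Sat(¬valid) = {Load, Busy, Retry, Send, Recv, Crit}
Sat(¬valid ∧ safe) = {Busy, Retry, Crit}
E[(valid ∨ safe) U (¬valid ∧ safe)]: least fixpoint, start Z0 = Sat((¬valid ∧ safe)) = {Busy, Retry, Crit}, add states in Sat(valid ∨ safe) with some successor in Z. Z1 = {Reset, Busy, Retry, Crit}; Z2 = {Reset, Busy, Grant, Retry, Crit}; fixed.
Sat(E[(valid ∨ safe) U (¬valid ∧ safe)]) = {Reset, Busy, Grant, Retry, Crit}
Sat(EX E[(valid ∨ safe) U (¬valid ∧ safe)]) = {s : some successor in {Reset, Busy, Grant, Retry, Crit}} = {Reset, Load, Busy, Grant, Crit}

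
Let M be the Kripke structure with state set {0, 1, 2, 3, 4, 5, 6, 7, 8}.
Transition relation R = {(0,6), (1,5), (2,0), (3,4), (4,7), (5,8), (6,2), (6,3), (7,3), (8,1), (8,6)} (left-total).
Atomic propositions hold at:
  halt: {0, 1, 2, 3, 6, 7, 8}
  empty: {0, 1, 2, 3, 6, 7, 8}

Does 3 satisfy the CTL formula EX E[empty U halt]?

No

E[empty U halt]: least fixpoint, start Z0 = Sat(halt) = {0, 1, 2, 3, 6, 7, 8}, add states in Sat(empty) with some successor in Z. Already a fixed point.
Sat(E[empty U halt]) = {0, 1, 2, 3, 6, 7, 8}
Sat(EX E[empty U halt]) = {s : some successor in {0, 1, 2, 3, 6, 7, 8}} = {0, 2, 4, 5, 6, 7, 8}
3 ∉ Sat(EX E[empty U halt]) = {0, 2, 4, 5, 6, 7, 8}, so the formula does not hold at 3.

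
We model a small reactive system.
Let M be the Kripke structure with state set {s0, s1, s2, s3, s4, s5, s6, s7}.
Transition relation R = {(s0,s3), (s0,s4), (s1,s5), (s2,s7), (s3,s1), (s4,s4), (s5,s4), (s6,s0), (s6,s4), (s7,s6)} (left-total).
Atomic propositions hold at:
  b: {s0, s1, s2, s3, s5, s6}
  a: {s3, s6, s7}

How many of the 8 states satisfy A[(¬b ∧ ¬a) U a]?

3

Sat(¬b) = {s4, s7}
Sat(¬a) = {s0, s1, s2, s4, s5}
Sat(¬b ∧ ¬a) = {s4}
A[(¬b ∧ ¬a) U a]: least fixpoint, start Z0 = Sat(a) = {s3, s6, s7}, add states in Sat(¬b ∧ ¬a) with every successor in Z. Already a fixed point.
Sat(A[(¬b ∧ ¬a) U a]) = {s3, s6, s7}
|Sat(A[(¬b ∧ ¬a) U a])| = |{s3, s6, s7}| = 3.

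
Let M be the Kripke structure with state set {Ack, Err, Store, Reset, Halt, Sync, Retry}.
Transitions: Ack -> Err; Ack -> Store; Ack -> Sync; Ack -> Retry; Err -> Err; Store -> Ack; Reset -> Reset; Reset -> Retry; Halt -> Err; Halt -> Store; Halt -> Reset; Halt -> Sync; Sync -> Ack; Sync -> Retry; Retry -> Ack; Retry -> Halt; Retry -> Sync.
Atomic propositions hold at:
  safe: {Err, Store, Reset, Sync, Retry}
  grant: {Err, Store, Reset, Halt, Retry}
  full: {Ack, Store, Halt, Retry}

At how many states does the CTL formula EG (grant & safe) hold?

Sat(grant & safe) = {Err, Store, Reset, Retry}
EG (grant & safe): greatest fixpoint, start Z0 = {Err, Store, Reset, Retry}, keep only states in Sat with some successor in Z. Z1 = {Err, Reset}; fixed.
Sat(EG (grant & safe)) = {Err, Reset}
|Sat(EG (grant & safe))| = |{Err, Reset}| = 2.

2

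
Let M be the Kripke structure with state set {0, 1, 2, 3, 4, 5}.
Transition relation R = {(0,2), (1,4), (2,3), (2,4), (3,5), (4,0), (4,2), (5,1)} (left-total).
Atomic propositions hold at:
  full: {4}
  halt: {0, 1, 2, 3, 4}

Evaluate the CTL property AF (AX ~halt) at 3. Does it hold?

Sat(~halt) = {5}
Sat(AX ~halt) = {s : every successor in {5}} = {3}
AF (AX ~halt): least fixpoint, start Z0 = {3}, add states with every successor in Z. Already a fixed point.
Sat(AF (AX ~halt)) = {3}
3 ∈ Sat(AF (AX ~halt)) = {3}, so the formula holds at 3.

Yes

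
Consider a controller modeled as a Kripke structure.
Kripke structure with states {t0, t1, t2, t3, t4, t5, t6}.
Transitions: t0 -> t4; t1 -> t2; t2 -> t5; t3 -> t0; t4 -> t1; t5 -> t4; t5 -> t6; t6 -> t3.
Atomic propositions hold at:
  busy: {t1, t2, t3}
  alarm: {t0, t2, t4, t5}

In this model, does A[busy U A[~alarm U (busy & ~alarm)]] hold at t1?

Yes

Sat(~alarm) = {t1, t3, t6}
Sat(busy & ~alarm) = {t1, t3}
A[~alarm U (busy & ~alarm)]: least fixpoint, start Z0 = Sat((busy & ~alarm)) = {t1, t3}, add states in Sat(~alarm) with every successor in Z. Z1 = {t1, t3, t6}; fixed.
Sat(A[~alarm U (busy & ~alarm)]) = {t1, t3, t6}
A[busy U A[~alarm U (busy & ~alarm)]]: least fixpoint, start Z0 = Sat(A[~alarm U (busy & ~alarm)]) = {t1, t3, t6}, add states in Sat(busy) with every successor in Z. Already a fixed point.
Sat(A[busy U A[~alarm U (busy & ~alarm)]]) = {t1, t3, t6}
t1 ∈ Sat(A[busy U A[~alarm U (busy & ~alarm)]]) = {t1, t3, t6}, so the formula holds at t1.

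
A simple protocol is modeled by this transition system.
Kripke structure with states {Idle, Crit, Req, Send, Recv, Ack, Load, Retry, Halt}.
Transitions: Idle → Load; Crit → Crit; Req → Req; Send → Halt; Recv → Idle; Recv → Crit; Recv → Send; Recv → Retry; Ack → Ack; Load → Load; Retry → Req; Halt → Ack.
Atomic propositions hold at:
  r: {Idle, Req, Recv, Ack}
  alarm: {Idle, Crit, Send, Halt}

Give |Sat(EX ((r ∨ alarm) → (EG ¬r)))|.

Sat(r ∨ alarm) = {Idle, Crit, Req, Send, Recv, Ack, Halt}
Sat(¬r) = {Crit, Send, Load, Retry, Halt}
EG ¬r: greatest fixpoint, start Z0 = {Crit, Send, Load, Retry, Halt}, keep only states in Sat with some successor in Z. Z1 = {Crit, Send, Load}; Z2 = {Crit, Load}; fixed.
Sat(EG ¬r) = {Crit, Load}
Sat((r ∨ alarm) → (EG ¬r)) = {Crit, Load, Retry}
Sat(EX ((r ∨ alarm) → (EG ¬r))) = {s : some successor in {Crit, Load, Retry}} = {Idle, Crit, Recv, Load}
|Sat(EX ((r ∨ alarm) → (EG ¬r)))| = |{Idle, Crit, Recv, Load}| = 4.

4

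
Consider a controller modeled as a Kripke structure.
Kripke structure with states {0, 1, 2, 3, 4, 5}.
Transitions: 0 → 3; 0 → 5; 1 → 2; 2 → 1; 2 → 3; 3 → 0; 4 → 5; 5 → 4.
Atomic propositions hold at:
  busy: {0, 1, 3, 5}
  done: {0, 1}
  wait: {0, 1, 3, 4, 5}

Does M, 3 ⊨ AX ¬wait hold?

Sat(¬wait) = {2}
Sat(AX ¬wait) = {s : every successor in {2}} = {1}
3 ∉ Sat(AX ¬wait) = {1}, so the formula does not hold at 3.

No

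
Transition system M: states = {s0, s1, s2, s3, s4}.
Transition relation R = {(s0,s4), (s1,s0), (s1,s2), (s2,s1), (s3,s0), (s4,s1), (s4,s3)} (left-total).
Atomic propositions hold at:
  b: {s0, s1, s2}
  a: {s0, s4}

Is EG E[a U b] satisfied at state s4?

E[a U b]: least fixpoint, start Z0 = Sat(b) = {s0, s1, s2}, add states in Sat(a) with some successor in Z. Z1 = {s0, s1, s2, s4}; fixed.
Sat(E[a U b]) = {s0, s1, s2, s4}
EG E[a U b]: greatest fixpoint, start Z0 = {s0, s1, s2, s4}, keep only states in Sat with some successor in Z. Already a fixed point.
Sat(EG E[a U b]) = {s0, s1, s2, s4}
s4 ∈ Sat(EG E[a U b]) = {s0, s1, s2, s4}, so the formula holds at s4.

Yes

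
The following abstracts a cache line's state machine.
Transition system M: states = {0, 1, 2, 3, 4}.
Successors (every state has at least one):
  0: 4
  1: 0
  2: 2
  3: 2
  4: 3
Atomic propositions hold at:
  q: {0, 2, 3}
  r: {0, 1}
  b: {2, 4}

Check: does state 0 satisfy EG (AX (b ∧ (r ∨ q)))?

Sat(r ∨ q) = {0, 1, 2, 3}
Sat(b ∧ (r ∨ q)) = {2}
Sat(AX (b ∧ (r ∨ q))) = {s : every successor in {2}} = {2, 3}
EG (AX (b ∧ (r ∨ q))): greatest fixpoint, start Z0 = {2, 3}, keep only states in Sat with some successor in Z. Already a fixed point.
Sat(EG (AX (b ∧ (r ∨ q)))) = {2, 3}
0 ∉ Sat(EG (AX (b ∧ (r ∨ q)))) = {2, 3}, so the formula does not hold at 0.

No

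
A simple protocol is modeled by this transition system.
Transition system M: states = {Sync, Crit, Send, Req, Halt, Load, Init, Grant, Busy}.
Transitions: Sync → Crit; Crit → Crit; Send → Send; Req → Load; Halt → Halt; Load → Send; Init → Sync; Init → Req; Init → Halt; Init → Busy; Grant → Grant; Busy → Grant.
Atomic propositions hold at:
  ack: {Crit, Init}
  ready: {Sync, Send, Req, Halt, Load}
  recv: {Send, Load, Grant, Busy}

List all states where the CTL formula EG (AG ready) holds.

AG ready: greatest fixpoint, start Z0 = {Sync, Send, Req, Halt, Load}, keep only states in Sat with every successor in Z. Z1 = {Send, Req, Halt, Load}; fixed.
Sat(AG ready) = {Send, Req, Halt, Load}
EG (AG ready): greatest fixpoint, start Z0 = {Send, Req, Halt, Load}, keep only states in Sat with some successor in Z. Already a fixed point.
Sat(EG (AG ready)) = {Send, Req, Halt, Load}

{Send, Req, Halt, Load}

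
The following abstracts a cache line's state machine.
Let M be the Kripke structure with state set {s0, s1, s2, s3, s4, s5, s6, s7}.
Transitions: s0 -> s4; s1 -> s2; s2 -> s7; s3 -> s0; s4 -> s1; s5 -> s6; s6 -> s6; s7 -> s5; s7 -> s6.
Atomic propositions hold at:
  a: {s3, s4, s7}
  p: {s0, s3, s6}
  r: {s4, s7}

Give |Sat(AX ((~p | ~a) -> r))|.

2

Sat(~p) = {s1, s2, s4, s5, s7}
Sat(~a) = {s0, s1, s2, s5, s6}
Sat(~p | ~a) = {s0, s1, s2, s4, s5, s6, s7}
Sat((~p | ~a) -> r) = {s3, s4, s7}
Sat(AX ((~p | ~a) -> r)) = {s : every successor in {s3, s4, s7}} = {s0, s2}
|Sat(AX ((~p | ~a) -> r))| = |{s0, s2}| = 2.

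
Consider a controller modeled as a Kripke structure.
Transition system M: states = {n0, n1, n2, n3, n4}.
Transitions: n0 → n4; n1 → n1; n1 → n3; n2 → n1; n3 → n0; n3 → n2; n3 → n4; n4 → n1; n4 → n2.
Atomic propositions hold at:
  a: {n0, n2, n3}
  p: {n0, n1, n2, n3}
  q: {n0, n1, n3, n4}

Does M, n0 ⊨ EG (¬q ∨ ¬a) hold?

No

Sat(¬q) = {n2}
Sat(¬a) = {n1, n4}
Sat(¬q ∨ ¬a) = {n1, n2, n4}
EG (¬q ∨ ¬a): greatest fixpoint, start Z0 = {n1, n2, n4}, keep only states in Sat with some successor in Z. Already a fixed point.
Sat(EG (¬q ∨ ¬a)) = {n1, n2, n4}
n0 ∉ Sat(EG (¬q ∨ ¬a)) = {n1, n2, n4}, so the formula does not hold at n0.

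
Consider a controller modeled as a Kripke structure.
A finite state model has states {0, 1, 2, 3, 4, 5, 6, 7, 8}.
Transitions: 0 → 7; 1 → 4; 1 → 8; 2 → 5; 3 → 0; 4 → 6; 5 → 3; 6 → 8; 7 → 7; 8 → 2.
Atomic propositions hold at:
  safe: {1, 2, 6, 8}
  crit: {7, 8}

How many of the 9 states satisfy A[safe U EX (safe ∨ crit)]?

6

Sat(safe ∨ crit) = {1, 2, 6, 7, 8}
Sat(EX (safe ∨ crit)) = {s : some successor in {1, 2, 6, 7, 8}} = {0, 1, 4, 6, 7, 8}
A[safe U EX (safe ∨ crit)]: least fixpoint, start Z0 = Sat(EX (safe ∨ crit)) = {0, 1, 4, 6, 7, 8}, add states in Sat(safe) with every successor in Z. Already a fixed point.
Sat(A[safe U EX (safe ∨ crit)]) = {0, 1, 4, 6, 7, 8}
|Sat(A[safe U EX (safe ∨ crit)])| = |{0, 1, 4, 6, 7, 8}| = 6.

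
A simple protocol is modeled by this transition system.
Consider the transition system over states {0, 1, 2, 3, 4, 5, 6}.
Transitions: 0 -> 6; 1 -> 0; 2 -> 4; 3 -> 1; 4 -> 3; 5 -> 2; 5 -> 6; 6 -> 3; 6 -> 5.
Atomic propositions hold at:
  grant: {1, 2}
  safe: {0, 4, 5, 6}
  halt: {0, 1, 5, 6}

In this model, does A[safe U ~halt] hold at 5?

No

Sat(~halt) = {2, 3, 4}
A[safe U ~halt]: least fixpoint, start Z0 = Sat(~halt) = {2, 3, 4}, add states in Sat(safe) with every successor in Z. Already a fixed point.
Sat(A[safe U ~halt]) = {2, 3, 4}
5 ∉ Sat(A[safe U ~halt]) = {2, 3, 4}, so the formula does not hold at 5.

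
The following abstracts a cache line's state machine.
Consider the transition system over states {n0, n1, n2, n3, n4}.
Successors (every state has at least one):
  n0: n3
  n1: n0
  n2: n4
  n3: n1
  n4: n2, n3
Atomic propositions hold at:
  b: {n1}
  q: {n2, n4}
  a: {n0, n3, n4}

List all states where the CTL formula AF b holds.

{n0, n1, n3}

AF b: least fixpoint, start Z0 = {n1}, add states with every successor in Z. Z1 = {n1, n3}; Z2 = {n0, n1, n3}; fixed.
Sat(AF b) = {n0, n1, n3}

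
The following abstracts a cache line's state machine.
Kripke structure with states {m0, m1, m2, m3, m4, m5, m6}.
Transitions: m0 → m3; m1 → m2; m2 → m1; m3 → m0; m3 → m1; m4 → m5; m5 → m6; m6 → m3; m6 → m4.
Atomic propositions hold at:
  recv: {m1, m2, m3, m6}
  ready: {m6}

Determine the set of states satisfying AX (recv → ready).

{m4, m5}

Sat(recv → ready) = {m0, m4, m5, m6}
Sat(AX (recv → ready)) = {s : every successor in {m0, m4, m5, m6}} = {m4, m5}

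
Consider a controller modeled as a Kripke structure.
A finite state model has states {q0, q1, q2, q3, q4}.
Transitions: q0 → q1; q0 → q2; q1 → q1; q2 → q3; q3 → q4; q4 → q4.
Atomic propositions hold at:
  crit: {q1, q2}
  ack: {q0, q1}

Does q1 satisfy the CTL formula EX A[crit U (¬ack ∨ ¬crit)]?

Sat(¬ack) = {q2, q3, q4}
Sat(¬crit) = {q0, q3, q4}
Sat(¬ack ∨ ¬crit) = {q0, q2, q3, q4}
A[crit U (¬ack ∨ ¬crit)]: least fixpoint, start Z0 = Sat((¬ack ∨ ¬crit)) = {q0, q2, q3, q4}, add states in Sat(crit) with every successor in Z. Already a fixed point.
Sat(A[crit U (¬ack ∨ ¬crit)]) = {q0, q2, q3, q4}
Sat(EX A[crit U (¬ack ∨ ¬crit)]) = {s : some successor in {q0, q2, q3, q4}} = {q0, q2, q3, q4}
q1 ∉ Sat(EX A[crit U (¬ack ∨ ¬crit)]) = {q0, q2, q3, q4}, so the formula does not hold at q1.

No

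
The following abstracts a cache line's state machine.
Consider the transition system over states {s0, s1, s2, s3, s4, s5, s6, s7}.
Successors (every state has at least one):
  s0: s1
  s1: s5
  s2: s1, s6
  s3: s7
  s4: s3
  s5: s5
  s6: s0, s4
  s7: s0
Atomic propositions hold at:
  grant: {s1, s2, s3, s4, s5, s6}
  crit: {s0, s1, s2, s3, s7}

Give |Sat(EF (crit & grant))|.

Sat(crit & grant) = {s1, s2, s3}
EF (crit & grant): least fixpoint, start Z0 = {s1, s2, s3}, add states with some successor in Z. Z1 = {s0, s1, s2, s3, s4}; Z2 = {s0, s1, s2, s3, s4, s6, s7}; fixed.
Sat(EF (crit & grant)) = {s0, s1, s2, s3, s4, s6, s7}
|Sat(EF (crit & grant))| = |{s0, s1, s2, s3, s4, s6, s7}| = 7.

7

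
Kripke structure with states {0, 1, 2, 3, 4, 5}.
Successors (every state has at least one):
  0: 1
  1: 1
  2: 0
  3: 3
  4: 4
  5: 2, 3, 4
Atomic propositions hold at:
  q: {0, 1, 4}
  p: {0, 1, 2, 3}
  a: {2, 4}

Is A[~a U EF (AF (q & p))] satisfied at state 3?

No

Sat(~a) = {0, 1, 3, 5}
Sat(q & p) = {0, 1}
AF (q & p): least fixpoint, start Z0 = {0, 1}, add states with every successor in Z. Z1 = {0, 1, 2}; fixed.
Sat(AF (q & p)) = {0, 1, 2}
EF (AF (q & p)): least fixpoint, start Z0 = {0, 1, 2}, add states with some successor in Z. Z1 = {0, 1, 2, 5}; fixed.
Sat(EF (AF (q & p))) = {0, 1, 2, 5}
A[~a U EF (AF (q & p))]: least fixpoint, start Z0 = Sat(EF (AF (q & p))) = {0, 1, 2, 5}, add states in Sat(~a) with every successor in Z. Already a fixed point.
Sat(A[~a U EF (AF (q & p))]) = {0, 1, 2, 5}
3 ∉ Sat(A[~a U EF (AF (q & p))]) = {0, 1, 2, 5}, so the formula does not hold at 3.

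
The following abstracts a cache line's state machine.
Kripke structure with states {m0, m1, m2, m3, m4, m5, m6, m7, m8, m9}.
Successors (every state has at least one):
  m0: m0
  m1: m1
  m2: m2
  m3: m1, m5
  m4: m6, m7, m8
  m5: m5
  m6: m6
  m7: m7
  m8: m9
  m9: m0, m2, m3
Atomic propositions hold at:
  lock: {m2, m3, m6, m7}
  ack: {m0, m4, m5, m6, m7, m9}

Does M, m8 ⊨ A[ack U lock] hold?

No

A[ack U lock]: least fixpoint, start Z0 = Sat(lock) = {m2, m3, m6, m7}, add states in Sat(ack) with every successor in Z. Already a fixed point.
Sat(A[ack U lock]) = {m2, m3, m6, m7}
m8 ∉ Sat(A[ack U lock]) = {m2, m3, m6, m7}, so the formula does not hold at m8.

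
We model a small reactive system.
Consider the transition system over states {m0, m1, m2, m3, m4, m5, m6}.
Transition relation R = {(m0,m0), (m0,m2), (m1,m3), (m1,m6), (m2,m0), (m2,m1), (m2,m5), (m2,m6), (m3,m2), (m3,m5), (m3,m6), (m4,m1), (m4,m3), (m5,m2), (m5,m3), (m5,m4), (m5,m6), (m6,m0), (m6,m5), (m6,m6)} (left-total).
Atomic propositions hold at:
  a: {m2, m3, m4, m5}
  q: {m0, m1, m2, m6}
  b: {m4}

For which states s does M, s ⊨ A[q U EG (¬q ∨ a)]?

Sat(¬q) = {m3, m4, m5}
Sat(¬q ∨ a) = {m2, m3, m4, m5}
EG (¬q ∨ a): greatest fixpoint, start Z0 = {m2, m3, m4, m5}, keep only states in Sat with some successor in Z. Already a fixed point.
Sat(EG (¬q ∨ a)) = {m2, m3, m4, m5}
A[q U EG (¬q ∨ a)]: least fixpoint, start Z0 = Sat(EG (¬q ∨ a)) = {m2, m3, m4, m5}, add states in Sat(q) with every successor in Z. Already a fixed point.
Sat(A[q U EG (¬q ∨ a)]) = {m2, m3, m4, m5}

{m2, m3, m4, m5}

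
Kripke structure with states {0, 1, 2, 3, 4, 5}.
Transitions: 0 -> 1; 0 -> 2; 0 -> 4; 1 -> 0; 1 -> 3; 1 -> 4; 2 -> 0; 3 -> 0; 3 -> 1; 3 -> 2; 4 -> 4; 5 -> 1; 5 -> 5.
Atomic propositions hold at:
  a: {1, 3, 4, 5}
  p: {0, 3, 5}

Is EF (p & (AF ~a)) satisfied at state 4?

Sat(~a) = {0, 2}
AF ~a: least fixpoint, start Z0 = {0, 2}, add states with every successor in Z. Already a fixed point.
Sat(AF ~a) = {0, 2}
Sat(p & (AF ~a)) = {0}
EF (p & (AF ~a)): least fixpoint, start Z0 = {0}, add states with some successor in Z. Z1 = {0, 1, 2, 3}; Z2 = {0, 1, 2, 3, 5}; fixed.
Sat(EF (p & (AF ~a))) = {0, 1, 2, 3, 5}
4 ∉ Sat(EF (p & (AF ~a))) = {0, 1, 2, 3, 5}, so the formula does not hold at 4.

No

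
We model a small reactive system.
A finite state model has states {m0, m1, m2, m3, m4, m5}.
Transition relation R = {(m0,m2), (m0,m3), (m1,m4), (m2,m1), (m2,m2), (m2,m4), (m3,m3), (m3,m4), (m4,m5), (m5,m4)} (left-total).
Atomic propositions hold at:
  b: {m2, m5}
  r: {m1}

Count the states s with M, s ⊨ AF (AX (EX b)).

3

Sat(EX b) = {s : some successor in {m2, m5}} = {m0, m2, m4}
Sat(AX (EX b)) = {s : every successor in {m0, m2, m4}} = {m1, m5}
AF (AX (EX b)): least fixpoint, start Z0 = {m1, m5}, add states with every successor in Z. Z1 = {m1, m4, m5}; fixed.
Sat(AF (AX (EX b))) = {m1, m4, m5}
|Sat(AF (AX (EX b)))| = |{m1, m4, m5}| = 3.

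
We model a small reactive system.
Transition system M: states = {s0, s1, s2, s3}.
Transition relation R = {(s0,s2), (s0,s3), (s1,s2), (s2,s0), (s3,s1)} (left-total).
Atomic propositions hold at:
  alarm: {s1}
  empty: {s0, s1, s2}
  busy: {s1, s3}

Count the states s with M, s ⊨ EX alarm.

Sat(EX alarm) = {s : some successor in {s1}} = {s3}
|Sat(EX alarm)| = |{s3}| = 1.

1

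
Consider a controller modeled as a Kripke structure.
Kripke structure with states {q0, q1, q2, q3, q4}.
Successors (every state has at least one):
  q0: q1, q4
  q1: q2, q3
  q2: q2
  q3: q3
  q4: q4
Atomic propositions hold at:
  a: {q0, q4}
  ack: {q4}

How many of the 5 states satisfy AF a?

AF a: least fixpoint, start Z0 = {q0, q4}, add states with every successor in Z. Already a fixed point.
Sat(AF a) = {q0, q4}
|Sat(AF a)| = |{q0, q4}| = 2.

2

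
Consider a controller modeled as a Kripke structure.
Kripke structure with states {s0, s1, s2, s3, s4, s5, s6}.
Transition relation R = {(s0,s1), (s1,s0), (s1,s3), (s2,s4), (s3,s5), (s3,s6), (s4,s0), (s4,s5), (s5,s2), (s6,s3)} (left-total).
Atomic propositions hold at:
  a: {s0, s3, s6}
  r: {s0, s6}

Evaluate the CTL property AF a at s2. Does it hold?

No

AF a: least fixpoint, start Z0 = {s0, s3, s6}, add states with every successor in Z. Z1 = {s0, s1, s3, s6}; fixed.
Sat(AF a) = {s0, s1, s3, s6}
s2 ∉ Sat(AF a) = {s0, s1, s3, s6}, so the formula does not hold at s2.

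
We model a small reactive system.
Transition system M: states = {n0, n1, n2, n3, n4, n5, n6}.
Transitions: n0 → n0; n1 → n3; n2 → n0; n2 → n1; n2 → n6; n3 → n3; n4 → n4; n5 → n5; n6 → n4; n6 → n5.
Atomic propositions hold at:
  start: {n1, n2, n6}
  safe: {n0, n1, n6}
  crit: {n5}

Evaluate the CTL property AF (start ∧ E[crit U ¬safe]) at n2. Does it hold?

Sat(¬safe) = {n2, n3, n4, n5}
E[crit U ¬safe]: least fixpoint, start Z0 = Sat(¬safe) = {n2, n3, n4, n5}, add states in Sat(crit) with some successor in Z. Already a fixed point.
Sat(E[crit U ¬safe]) = {n2, n3, n4, n5}
Sat(start ∧ E[crit U ¬safe]) = {n2}
AF (start ∧ E[crit U ¬safe]): least fixpoint, start Z0 = {n2}, add states with every successor in Z. Already a fixed point.
Sat(AF (start ∧ E[crit U ¬safe])) = {n2}
n2 ∈ Sat(AF (start ∧ E[crit U ¬safe])) = {n2}, so the formula holds at n2.

Yes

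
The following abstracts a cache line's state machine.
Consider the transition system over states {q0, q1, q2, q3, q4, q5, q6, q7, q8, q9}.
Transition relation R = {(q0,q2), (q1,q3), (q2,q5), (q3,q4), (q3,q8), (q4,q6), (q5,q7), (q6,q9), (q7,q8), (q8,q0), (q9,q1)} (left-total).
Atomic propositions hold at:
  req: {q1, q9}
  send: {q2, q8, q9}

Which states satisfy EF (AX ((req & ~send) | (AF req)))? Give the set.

Sat(~send) = {q0, q1, q3, q4, q5, q6, q7}
Sat(req & ~send) = {q1}
AF req: least fixpoint, start Z0 = {q1, q9}, add states with every successor in Z. Z1 = {q1, q6, q9}; Z2 = {q1, q4, q6, q9}; fixed.
Sat(AF req) = {q1, q4, q6, q9}
Sat((req & ~send) | (AF req)) = {q1, q4, q6, q9}
Sat(AX ((req & ~send) | (AF req))) = {s : every successor in {q1, q4, q6, q9}} = {q4, q6, q9}
EF (AX ((req & ~send) | (AF req))): least fixpoint, start Z0 = {q4, q6, q9}, add states with some successor in Z. Z1 = {q3, q4, q6, q9}; Z2 = {q1, q3, q4, q6, q9}; fixed.
Sat(EF (AX ((req & ~send) | (AF req)))) = {q1, q3, q4, q6, q9}

{q1, q3, q4, q6, q9}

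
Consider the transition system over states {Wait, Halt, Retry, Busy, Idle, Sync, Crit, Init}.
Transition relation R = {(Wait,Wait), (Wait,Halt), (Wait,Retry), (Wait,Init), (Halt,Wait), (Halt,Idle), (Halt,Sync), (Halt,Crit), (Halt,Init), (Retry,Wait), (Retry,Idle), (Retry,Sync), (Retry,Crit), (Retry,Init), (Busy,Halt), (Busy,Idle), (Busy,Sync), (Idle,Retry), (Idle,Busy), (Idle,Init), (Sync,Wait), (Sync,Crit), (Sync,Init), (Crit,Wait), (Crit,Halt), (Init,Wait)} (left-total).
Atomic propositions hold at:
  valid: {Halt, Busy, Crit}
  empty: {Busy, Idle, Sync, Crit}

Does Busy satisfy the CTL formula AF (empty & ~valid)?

No

Sat(~valid) = {Wait, Retry, Idle, Sync, Init}
Sat(empty & ~valid) = {Idle, Sync}
AF (empty & ~valid): least fixpoint, start Z0 = {Idle, Sync}, add states with every successor in Z. Already a fixed point.
Sat(AF (empty & ~valid)) = {Idle, Sync}
Busy ∉ Sat(AF (empty & ~valid)) = {Idle, Sync}, so the formula does not hold at Busy.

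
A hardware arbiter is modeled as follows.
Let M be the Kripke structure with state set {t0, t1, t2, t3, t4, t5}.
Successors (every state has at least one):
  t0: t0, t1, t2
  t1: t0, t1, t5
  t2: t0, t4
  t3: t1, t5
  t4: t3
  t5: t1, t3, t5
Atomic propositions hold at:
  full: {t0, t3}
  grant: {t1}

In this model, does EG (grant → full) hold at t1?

Sat(grant → full) = {t0, t2, t3, t4, t5}
EG (grant → full): greatest fixpoint, start Z0 = {t0, t2, t3, t4, t5}, keep only states in Sat with some successor in Z. Already a fixed point.
Sat(EG (grant → full)) = {t0, t2, t3, t4, t5}
t1 ∉ Sat(EG (grant → full)) = {t0, t2, t3, t4, t5}, so the formula does not hold at t1.

No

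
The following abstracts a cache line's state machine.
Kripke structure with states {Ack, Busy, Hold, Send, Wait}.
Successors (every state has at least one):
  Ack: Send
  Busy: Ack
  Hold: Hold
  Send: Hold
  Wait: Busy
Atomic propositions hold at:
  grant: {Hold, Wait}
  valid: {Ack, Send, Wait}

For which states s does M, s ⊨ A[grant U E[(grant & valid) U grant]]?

Sat(grant & valid) = {Wait}
E[(grant & valid) U grant]: least fixpoint, start Z0 = Sat(grant) = {Hold, Wait}, add states in Sat(grant & valid) with some successor in Z. Already a fixed point.
Sat(E[(grant & valid) U grant]) = {Hold, Wait}
A[grant U E[(grant & valid) U grant]]: least fixpoint, start Z0 = Sat(E[(grant & valid) U grant]) = {Hold, Wait}, add states in Sat(grant) with every successor in Z. Already a fixed point.
Sat(A[grant U E[(grant & valid) U grant]]) = {Hold, Wait}

{Hold, Wait}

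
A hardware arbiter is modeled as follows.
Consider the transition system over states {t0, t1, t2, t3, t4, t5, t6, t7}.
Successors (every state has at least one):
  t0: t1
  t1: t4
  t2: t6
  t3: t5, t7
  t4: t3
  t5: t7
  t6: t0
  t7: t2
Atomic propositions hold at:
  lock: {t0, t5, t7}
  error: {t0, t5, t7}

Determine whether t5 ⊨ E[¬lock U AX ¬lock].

No

Sat(¬lock) = {t1, t2, t3, t4, t6}
Sat(AX ¬lock) = {s : every successor in {t1, t2, t3, t4, t6}} = {t0, t1, t2, t4, t7}
E[¬lock U AX ¬lock]: least fixpoint, start Z0 = Sat(AX ¬lock) = {t0, t1, t2, t4, t7}, add states in Sat(¬lock) with some successor in Z. Z1 = {t0, t1, t2, t3, t4, t6, t7}; fixed.
Sat(E[¬lock U AX ¬lock]) = {t0, t1, t2, t3, t4, t6, t7}
t5 ∉ Sat(E[¬lock U AX ¬lock]) = {t0, t1, t2, t3, t4, t6, t7}, so the formula does not hold at t5.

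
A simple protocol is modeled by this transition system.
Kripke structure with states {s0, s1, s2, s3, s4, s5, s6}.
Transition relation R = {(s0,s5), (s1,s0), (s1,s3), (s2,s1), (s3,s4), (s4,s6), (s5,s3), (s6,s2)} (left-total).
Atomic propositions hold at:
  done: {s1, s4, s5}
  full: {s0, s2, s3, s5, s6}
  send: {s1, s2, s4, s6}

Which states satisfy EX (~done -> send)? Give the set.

Sat(~done) = {s0, s2, s3, s6}
Sat(~done -> send) = {s1, s2, s4, s5, s6}
Sat(EX (~done -> send)) = {s : some successor in {s1, s2, s4, s5, s6}} = {s0, s2, s3, s4, s6}

{s0, s2, s3, s4, s6}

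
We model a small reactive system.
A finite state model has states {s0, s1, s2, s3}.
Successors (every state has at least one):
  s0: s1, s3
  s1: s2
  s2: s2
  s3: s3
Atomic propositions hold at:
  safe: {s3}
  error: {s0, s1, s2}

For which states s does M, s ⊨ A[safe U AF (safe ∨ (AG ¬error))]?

{s3}

Sat(¬error) = {s3}
AG ¬error: greatest fixpoint, start Z0 = {s3}, keep only states in Sat with every successor in Z. Already a fixed point.
Sat(AG ¬error) = {s3}
Sat(safe ∨ (AG ¬error)) = {s3}
AF (safe ∨ (AG ¬error)): least fixpoint, start Z0 = {s3}, add states with every successor in Z. Already a fixed point.
Sat(AF (safe ∨ (AG ¬error))) = {s3}
A[safe U AF (safe ∨ (AG ¬error))]: least fixpoint, start Z0 = Sat(AF (safe ∨ (AG ¬error))) = {s3}, add states in Sat(safe) with every successor in Z. Already a fixed point.
Sat(A[safe U AF (safe ∨ (AG ¬error))]) = {s3}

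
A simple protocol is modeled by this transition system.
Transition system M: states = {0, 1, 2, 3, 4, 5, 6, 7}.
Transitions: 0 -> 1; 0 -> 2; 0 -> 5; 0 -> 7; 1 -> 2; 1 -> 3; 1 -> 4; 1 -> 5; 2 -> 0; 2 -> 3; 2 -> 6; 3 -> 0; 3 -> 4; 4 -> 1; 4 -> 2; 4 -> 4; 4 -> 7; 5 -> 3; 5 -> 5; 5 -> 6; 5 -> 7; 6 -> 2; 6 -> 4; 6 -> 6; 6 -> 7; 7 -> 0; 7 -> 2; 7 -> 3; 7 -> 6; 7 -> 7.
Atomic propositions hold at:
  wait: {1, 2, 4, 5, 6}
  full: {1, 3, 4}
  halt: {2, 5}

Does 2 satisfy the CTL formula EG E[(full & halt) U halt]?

No

Sat(full & halt) = ∅
E[(full & halt) U halt]: least fixpoint, start Z0 = Sat(halt) = {2, 5}, add states in Sat(full & halt) with some successor in Z. Already a fixed point.
Sat(E[(full & halt) U halt]) = {2, 5}
EG E[(full & halt) U halt]: greatest fixpoint, start Z0 = {2, 5}, keep only states in Sat with some successor in Z. Z1 = {5}; fixed.
Sat(EG E[(full & halt) U halt]) = {5}
2 ∉ Sat(EG E[(full & halt) U halt]) = {5}, so the formula does not hold at 2.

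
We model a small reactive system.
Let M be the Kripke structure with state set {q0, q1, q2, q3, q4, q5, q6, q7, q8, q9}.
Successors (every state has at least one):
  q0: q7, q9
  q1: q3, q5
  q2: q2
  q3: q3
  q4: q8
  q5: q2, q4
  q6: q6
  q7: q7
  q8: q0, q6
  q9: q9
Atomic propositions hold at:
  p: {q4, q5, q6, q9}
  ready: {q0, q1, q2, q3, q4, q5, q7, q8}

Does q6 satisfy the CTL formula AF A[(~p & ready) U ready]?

Sat(~p) = {q0, q1, q2, q3, q7, q8}
Sat(~p & ready) = {q0, q1, q2, q3, q7, q8}
A[(~p & ready) U ready]: least fixpoint, start Z0 = Sat(ready) = {q0, q1, q2, q3, q4, q5, q7, q8}, add states in Sat(~p & ready) with every successor in Z. Already a fixed point.
Sat(A[(~p & ready) U ready]) = {q0, q1, q2, q3, q4, q5, q7, q8}
AF A[(~p & ready) U ready]: least fixpoint, start Z0 = {q0, q1, q2, q3, q4, q5, q7, q8}, add states with every successor in Z. Already a fixed point.
Sat(AF A[(~p & ready) U ready]) = {q0, q1, q2, q3, q4, q5, q7, q8}
q6 ∉ Sat(AF A[(~p & ready) U ready]) = {q0, q1, q2, q3, q4, q5, q7, q8}, so the formula does not hold at q6.

No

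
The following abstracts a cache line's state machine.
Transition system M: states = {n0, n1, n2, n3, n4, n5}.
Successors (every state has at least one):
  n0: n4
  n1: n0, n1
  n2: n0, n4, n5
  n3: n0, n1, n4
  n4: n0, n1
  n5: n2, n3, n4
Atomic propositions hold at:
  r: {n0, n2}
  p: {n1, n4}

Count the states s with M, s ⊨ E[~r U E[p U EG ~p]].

2

Sat(~r) = {n1, n3, n4, n5}
Sat(~p) = {n0, n2, n3, n5}
EG ~p: greatest fixpoint, start Z0 = {n0, n2, n3, n5}, keep only states in Sat with some successor in Z. Z1 = {n2, n3, n5}; Z2 = {n2, n5}; fixed.
Sat(EG ~p) = {n2, n5}
E[p U EG ~p]: least fixpoint, start Z0 = Sat(EG ~p) = {n2, n5}, add states in Sat(p) with some successor in Z. Already a fixed point.
Sat(E[p U EG ~p]) = {n2, n5}
E[~r U E[p U EG ~p]]: least fixpoint, start Z0 = Sat(E[p U EG ~p]) = {n2, n5}, add states in Sat(~r) with some successor in Z. Already a fixed point.
Sat(E[~r U E[p U EG ~p]]) = {n2, n5}
|Sat(E[~r U E[p U EG ~p]])| = |{n2, n5}| = 2.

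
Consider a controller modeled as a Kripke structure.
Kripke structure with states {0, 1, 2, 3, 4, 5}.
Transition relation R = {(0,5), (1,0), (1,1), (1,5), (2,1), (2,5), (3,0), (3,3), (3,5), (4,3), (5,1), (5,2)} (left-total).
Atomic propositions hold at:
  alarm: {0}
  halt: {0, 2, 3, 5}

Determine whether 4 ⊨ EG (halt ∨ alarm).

No

Sat(halt ∨ alarm) = {0, 2, 3, 5}
EG (halt ∨ alarm): greatest fixpoint, start Z0 = {0, 2, 3, 5}, keep only states in Sat with some successor in Z. Already a fixed point.
Sat(EG (halt ∨ alarm)) = {0, 2, 3, 5}
4 ∉ Sat(EG (halt ∨ alarm)) = {0, 2, 3, 5}, so the formula does not hold at 4.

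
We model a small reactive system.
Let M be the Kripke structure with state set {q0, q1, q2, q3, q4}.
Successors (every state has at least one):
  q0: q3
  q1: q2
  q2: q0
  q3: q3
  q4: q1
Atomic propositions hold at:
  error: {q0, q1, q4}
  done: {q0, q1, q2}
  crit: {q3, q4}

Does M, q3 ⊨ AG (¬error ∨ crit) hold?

Yes

Sat(¬error) = {q2, q3}
Sat(¬error ∨ crit) = {q2, q3, q4}
AG (¬error ∨ crit): greatest fixpoint, start Z0 = {q2, q3, q4}, keep only states in Sat with every successor in Z. Z1 = {q3}; fixed.
Sat(AG (¬error ∨ crit)) = {q3}
q3 ∈ Sat(AG (¬error ∨ crit)) = {q3}, so the formula holds at q3.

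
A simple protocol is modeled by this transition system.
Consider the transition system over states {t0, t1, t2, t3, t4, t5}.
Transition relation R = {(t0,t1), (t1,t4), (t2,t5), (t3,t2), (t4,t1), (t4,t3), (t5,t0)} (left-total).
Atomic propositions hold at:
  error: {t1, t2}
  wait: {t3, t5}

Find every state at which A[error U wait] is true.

A[error U wait]: least fixpoint, start Z0 = Sat(wait) = {t3, t5}, add states in Sat(error) with every successor in Z. Z1 = {t2, t3, t5}; fixed.
Sat(A[error U wait]) = {t2, t3, t5}

{t2, t3, t5}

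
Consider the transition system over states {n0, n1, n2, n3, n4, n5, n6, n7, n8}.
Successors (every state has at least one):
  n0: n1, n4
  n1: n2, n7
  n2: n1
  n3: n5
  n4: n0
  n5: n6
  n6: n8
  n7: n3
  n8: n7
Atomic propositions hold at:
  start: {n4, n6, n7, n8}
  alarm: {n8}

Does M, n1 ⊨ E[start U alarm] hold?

E[start U alarm]: least fixpoint, start Z0 = Sat(alarm) = {n8}, add states in Sat(start) with some successor in Z. Z1 = {n6, n8}; fixed.
Sat(E[start U alarm]) = {n6, n8}
n1 ∉ Sat(E[start U alarm]) = {n6, n8}, so the formula does not hold at n1.

No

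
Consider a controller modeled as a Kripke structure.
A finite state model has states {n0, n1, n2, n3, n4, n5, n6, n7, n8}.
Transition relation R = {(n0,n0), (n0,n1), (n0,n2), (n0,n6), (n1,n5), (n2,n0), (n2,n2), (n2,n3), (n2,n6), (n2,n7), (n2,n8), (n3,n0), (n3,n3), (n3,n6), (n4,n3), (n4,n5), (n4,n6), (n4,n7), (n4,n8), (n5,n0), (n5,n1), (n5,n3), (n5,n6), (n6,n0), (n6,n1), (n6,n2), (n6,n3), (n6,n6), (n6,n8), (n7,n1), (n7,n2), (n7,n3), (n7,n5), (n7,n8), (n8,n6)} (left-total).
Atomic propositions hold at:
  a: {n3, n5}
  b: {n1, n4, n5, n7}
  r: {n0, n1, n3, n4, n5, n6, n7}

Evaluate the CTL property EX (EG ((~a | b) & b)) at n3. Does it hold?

No

Sat(~a) = {n0, n1, n2, n4, n6, n7, n8}
Sat(~a | b) = {n0, n1, n2, n4, n5, n6, n7, n8}
Sat((~a | b) & b) = {n1, n4, n5, n7}
EG ((~a | b) & b): greatest fixpoint, start Z0 = {n1, n4, n5, n7}, keep only states in Sat with some successor in Z. Already a fixed point.
Sat(EG ((~a | b) & b)) = {n1, n4, n5, n7}
Sat(EX (EG ((~a | b) & b))) = {s : some successor in {n1, n4, n5, n7}} = {n0, n1, n2, n4, n5, n6, n7}
n3 ∉ Sat(EX (EG ((~a | b) & b))) = {n0, n1, n2, n4, n5, n6, n7}, so the formula does not hold at n3.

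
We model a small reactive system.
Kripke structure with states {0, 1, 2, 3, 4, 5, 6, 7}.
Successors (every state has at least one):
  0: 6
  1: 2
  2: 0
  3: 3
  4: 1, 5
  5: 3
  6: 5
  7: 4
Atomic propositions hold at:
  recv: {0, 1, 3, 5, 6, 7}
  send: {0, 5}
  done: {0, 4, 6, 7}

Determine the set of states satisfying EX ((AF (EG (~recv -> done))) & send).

{2, 4, 6}

Sat(~recv) = {2, 4}
Sat(~recv -> done) = {0, 1, 3, 4, 5, 6, 7}
EG (~recv -> done): greatest fixpoint, start Z0 = {0, 1, 3, 4, 5, 6, 7}, keep only states in Sat with some successor in Z. Z1 = {0, 3, 4, 5, 6, 7}; fixed.
Sat(EG (~recv -> done)) = {0, 3, 4, 5, 6, 7}
AF (EG (~recv -> done)): least fixpoint, start Z0 = {0, 3, 4, 5, 6, 7}, add states with every successor in Z. Z1 = {0, 2, 3, 4, 5, 6, 7}; Z2 = {0, 1, 2, 3, 4, 5, 6, 7}; fixed.
Sat(AF (EG (~recv -> done))) = {0, 1, 2, 3, 4, 5, 6, 7}
Sat((AF (EG (~recv -> done))) & send) = {0, 5}
Sat(EX ((AF (EG (~recv -> done))) & send)) = {s : some successor in {0, 5}} = {2, 4, 6}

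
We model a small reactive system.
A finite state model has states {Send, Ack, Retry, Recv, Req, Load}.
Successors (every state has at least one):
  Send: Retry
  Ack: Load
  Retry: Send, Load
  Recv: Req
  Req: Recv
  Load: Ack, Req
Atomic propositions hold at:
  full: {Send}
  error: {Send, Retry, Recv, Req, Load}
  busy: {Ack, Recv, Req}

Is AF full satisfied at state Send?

AF full: least fixpoint, start Z0 = {Send}, add states with every successor in Z. Already a fixed point.
Sat(AF full) = {Send}
Send ∈ Sat(AF full) = {Send}, so the formula holds at Send.

Yes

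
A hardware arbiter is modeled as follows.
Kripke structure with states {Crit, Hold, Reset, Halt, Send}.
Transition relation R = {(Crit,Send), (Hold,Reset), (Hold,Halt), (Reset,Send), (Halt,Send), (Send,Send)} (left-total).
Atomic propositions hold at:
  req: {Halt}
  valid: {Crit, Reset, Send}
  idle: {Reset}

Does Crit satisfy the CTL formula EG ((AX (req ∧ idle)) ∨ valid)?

Sat(req ∧ idle) = ∅
Sat(AX (req ∧ idle)) = {s : every successor in ∅} = ∅
Sat((AX (req ∧ idle)) ∨ valid) = {Crit, Reset, Send}
EG ((AX (req ∧ idle)) ∨ valid): greatest fixpoint, start Z0 = {Crit, Reset, Send}, keep only states in Sat with some successor in Z. Already a fixed point.
Sat(EG ((AX (req ∧ idle)) ∨ valid)) = {Crit, Reset, Send}
Crit ∈ Sat(EG ((AX (req ∧ idle)) ∨ valid)) = {Crit, Reset, Send}, so the formula holds at Crit.

Yes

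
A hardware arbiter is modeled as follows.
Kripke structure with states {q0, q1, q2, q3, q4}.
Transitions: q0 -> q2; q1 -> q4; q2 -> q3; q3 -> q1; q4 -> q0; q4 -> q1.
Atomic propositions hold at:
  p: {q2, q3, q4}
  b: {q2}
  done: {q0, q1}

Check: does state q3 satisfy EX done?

Yes

Sat(EX done) = {s : some successor in {q0, q1}} = {q3, q4}
q3 ∈ Sat(EX done) = {q3, q4}, so the formula holds at q3.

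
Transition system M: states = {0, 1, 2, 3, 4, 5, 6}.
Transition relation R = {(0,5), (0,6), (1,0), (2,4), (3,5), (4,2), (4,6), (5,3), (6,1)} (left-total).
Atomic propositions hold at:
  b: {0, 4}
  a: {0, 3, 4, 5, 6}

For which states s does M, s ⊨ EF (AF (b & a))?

{0, 1, 2, 4, 6}

Sat(b & a) = {0, 4}
AF (b & a): least fixpoint, start Z0 = {0, 4}, add states with every successor in Z. Z1 = {0, 1, 2, 4}; Z2 = {0, 1, 2, 4, 6}; fixed.
Sat(AF (b & a)) = {0, 1, 2, 4, 6}
EF (AF (b & a)): least fixpoint, start Z0 = {0, 1, 2, 4, 6}, add states with some successor in Z. Already a fixed point.
Sat(EF (AF (b & a))) = {0, 1, 2, 4, 6}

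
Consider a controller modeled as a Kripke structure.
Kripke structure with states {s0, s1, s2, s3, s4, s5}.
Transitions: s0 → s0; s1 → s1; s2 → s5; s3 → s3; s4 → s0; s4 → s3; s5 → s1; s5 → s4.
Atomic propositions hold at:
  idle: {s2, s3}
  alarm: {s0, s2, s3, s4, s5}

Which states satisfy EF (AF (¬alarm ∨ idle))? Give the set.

{s1, s2, s3, s4, s5}

Sat(¬alarm) = {s1}
Sat(¬alarm ∨ idle) = {s1, s2, s3}
AF (¬alarm ∨ idle): least fixpoint, start Z0 = {s1, s2, s3}, add states with every successor in Z. Already a fixed point.
Sat(AF (¬alarm ∨ idle)) = {s1, s2, s3}
EF (AF (¬alarm ∨ idle)): least fixpoint, start Z0 = {s1, s2, s3}, add states with some successor in Z. Z1 = {s1, s2, s3, s4, s5}; fixed.
Sat(EF (AF (¬alarm ∨ idle))) = {s1, s2, s3, s4, s5}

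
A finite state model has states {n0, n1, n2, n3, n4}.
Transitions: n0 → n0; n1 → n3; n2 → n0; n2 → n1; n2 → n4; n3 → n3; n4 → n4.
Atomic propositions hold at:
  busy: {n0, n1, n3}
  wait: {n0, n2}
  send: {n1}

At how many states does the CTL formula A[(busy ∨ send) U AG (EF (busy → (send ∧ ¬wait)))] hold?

1

Sat(busy ∨ send) = {n0, n1, n3}
Sat(¬wait) = {n1, n3, n4}
Sat(send ∧ ¬wait) = {n1}
Sat(busy → (send ∧ ¬wait)) = {n1, n2, n4}
EF (busy → (send ∧ ¬wait)): least fixpoint, start Z0 = {n1, n2, n4}, add states with some successor in Z. Already a fixed point.
Sat(EF (busy → (send ∧ ¬wait))) = {n1, n2, n4}
AG (EF (busy → (send ∧ ¬wait))): greatest fixpoint, start Z0 = {n1, n2, n4}, keep only states in Sat with every successor in Z. Z1 = {n4}; fixed.
Sat(AG (EF (busy → (send ∧ ¬wait)))) = {n4}
A[(busy ∨ send) U AG (EF (busy → (send ∧ ¬wait)))]: least fixpoint, start Z0 = Sat(AG (EF (busy → (send ∧ ¬wait)))) = {n4}, add states in Sat(busy ∨ send) with every successor in Z. Already a fixed point.
Sat(A[(busy ∨ send) U AG (EF (busy → (send ∧ ¬wait)))]) = {n4}
|Sat(A[(busy ∨ send) U AG (EF (busy → (send ∧ ¬wait)))])| = |{n4}| = 1.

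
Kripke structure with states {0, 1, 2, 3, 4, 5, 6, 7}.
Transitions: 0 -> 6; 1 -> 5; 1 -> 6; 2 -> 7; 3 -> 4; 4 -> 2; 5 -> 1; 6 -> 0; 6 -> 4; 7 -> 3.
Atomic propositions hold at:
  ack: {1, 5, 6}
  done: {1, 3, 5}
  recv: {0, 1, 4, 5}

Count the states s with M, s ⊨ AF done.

AF done: least fixpoint, start Z0 = {1, 3, 5}, add states with every successor in Z. Z1 = {1, 3, 5, 7}; Z2 = {1, 2, 3, 5, 7}; Z3 = {1, 2, 3, 4, 5, 7}; fixed.
Sat(AF done) = {1, 2, 3, 4, 5, 7}
|Sat(AF done)| = |{1, 2, 3, 4, 5, 7}| = 6.

6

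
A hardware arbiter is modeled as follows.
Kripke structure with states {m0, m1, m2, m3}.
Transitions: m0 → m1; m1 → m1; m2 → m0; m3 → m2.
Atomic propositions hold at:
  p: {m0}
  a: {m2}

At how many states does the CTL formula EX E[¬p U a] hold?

1

Sat(¬p) = {m1, m2, m3}
E[¬p U a]: least fixpoint, start Z0 = Sat(a) = {m2}, add states in Sat(¬p) with some successor in Z. Z1 = {m2, m3}; fixed.
Sat(E[¬p U a]) = {m2, m3}
Sat(EX E[¬p U a]) = {s : some successor in {m2, m3}} = {m3}
|Sat(EX E[¬p U a])| = |{m3}| = 1.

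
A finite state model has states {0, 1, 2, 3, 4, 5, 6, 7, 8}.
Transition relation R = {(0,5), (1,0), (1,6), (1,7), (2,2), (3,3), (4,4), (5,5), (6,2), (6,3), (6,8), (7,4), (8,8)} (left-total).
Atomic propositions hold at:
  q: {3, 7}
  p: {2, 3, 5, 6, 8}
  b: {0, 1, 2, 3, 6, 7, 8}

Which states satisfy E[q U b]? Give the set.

{0, 1, 2, 3, 6, 7, 8}

E[q U b]: least fixpoint, start Z0 = Sat(b) = {0, 1, 2, 3, 6, 7, 8}, add states in Sat(q) with some successor in Z. Already a fixed point.
Sat(E[q U b]) = {0, 1, 2, 3, 6, 7, 8}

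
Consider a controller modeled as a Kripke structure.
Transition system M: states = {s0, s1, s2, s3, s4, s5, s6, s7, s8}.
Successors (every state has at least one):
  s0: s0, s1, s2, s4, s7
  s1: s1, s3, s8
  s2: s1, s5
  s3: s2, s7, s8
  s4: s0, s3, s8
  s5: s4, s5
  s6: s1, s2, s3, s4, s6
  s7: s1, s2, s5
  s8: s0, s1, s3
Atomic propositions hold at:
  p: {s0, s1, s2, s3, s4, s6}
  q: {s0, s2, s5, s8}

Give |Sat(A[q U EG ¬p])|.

Sat(¬p) = {s5, s7, s8}
EG ¬p: greatest fixpoint, start Z0 = {s5, s7, s8}, keep only states in Sat with some successor in Z. Z1 = {s5, s7}; fixed.
Sat(EG ¬p) = {s5, s7}
A[q U EG ¬p]: least fixpoint, start Z0 = Sat(EG ¬p) = {s5, s7}, add states in Sat(q) with every successor in Z. Already a fixed point.
Sat(A[q U EG ¬p]) = {s5, s7}
|Sat(A[q U EG ¬p])| = |{s5, s7}| = 2.

2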